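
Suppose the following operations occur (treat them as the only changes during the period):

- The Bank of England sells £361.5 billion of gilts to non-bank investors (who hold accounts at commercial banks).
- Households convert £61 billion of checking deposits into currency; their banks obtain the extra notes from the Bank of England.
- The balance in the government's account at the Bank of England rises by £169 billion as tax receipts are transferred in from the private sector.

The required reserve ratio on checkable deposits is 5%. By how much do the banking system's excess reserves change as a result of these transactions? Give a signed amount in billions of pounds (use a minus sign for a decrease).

Asset sale (to non-banks) £361.5 billion: reserves −£361.5B, deposits −£361.5B.
Currency withdrawal £61 billion: reserves −£61B, deposits −£61B.
Government account inflow £169 billion: reserves −£169B, deposits −£169B.
Totals: Δreserves = −£591.5B, Δdeposits = −£591.5B.
Δrequired reserves = 5% × −£591.5B = −£29.575B.
Δexcess reserves = Δreserves − Δrequired = −£591.5B − (−£29.575B) = -£561.925 billion.

-£561.925 billion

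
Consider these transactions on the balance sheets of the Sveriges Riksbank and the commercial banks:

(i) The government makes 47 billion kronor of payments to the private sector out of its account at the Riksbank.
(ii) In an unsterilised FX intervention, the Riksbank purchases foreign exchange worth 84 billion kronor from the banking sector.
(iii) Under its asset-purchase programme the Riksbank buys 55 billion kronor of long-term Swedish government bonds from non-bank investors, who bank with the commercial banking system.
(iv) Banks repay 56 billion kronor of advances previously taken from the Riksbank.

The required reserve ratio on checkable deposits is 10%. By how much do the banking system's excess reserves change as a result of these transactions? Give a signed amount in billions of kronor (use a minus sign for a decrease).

Government spending 47 billion kronor: reserves +47B, deposits +47B.
FX purchase 84 billion kronor: reserves +84B, deposits 0.
Asset purchase (from non-banks) 55 billion kronor: reserves +55B, deposits +55B.
Discount-window repayment 56 billion kronor: reserves −56B, deposits 0.
Totals: Δreserves = +130B, Δdeposits = +102B.
Δrequired reserves = 10% × +102B = +10.2B.
Δexcess reserves = Δreserves − Δrequired = +130B − (+10.2B) = +119.8 billion.

+119.8 billion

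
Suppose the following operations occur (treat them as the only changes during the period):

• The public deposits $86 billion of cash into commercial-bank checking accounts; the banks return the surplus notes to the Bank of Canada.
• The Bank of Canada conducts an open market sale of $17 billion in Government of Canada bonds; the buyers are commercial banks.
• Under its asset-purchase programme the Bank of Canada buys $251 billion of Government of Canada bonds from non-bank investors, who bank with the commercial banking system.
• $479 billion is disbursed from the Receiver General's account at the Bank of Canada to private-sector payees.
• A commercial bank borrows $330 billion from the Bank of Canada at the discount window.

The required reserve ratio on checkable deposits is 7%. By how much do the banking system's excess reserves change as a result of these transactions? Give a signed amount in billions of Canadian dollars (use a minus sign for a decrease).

+$1071.88 billion

Currency deposit $86 billion: reserves +$86B, deposits +$86B.
OMO sale (to banks) $17 billion: reserves −$17B, deposits 0.
Asset purchase (from non-banks) $251 billion: reserves +$251B, deposits +$251B.
Government spending $479 billion: reserves +$479B, deposits +$479B.
Discount-window loan $330 billion: reserves +$330B, deposits 0.
Totals: Δreserves = +$1129B, Δdeposits = +$816B.
Δrequired reserves = 7% × +$816B = +$57.12B.
Δexcess reserves = Δreserves − Δrequired = +$1129B − (+$57.12B) = +$1071.88 billion.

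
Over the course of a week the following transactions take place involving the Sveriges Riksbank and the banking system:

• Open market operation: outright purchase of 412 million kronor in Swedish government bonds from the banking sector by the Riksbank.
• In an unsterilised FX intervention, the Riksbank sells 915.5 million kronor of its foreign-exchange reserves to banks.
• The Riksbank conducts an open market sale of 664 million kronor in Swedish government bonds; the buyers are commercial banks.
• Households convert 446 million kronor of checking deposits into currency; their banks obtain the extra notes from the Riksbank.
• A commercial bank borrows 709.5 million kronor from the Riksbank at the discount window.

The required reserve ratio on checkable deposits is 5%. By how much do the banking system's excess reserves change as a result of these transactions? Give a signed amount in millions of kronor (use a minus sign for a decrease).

-881.7 million

OMO purchase (from banks) 412 million kronor: reserves +412M, deposits 0.
FX sale 915.5 million kronor: reserves −915.5M, deposits 0.
OMO sale (to banks) 664 million kronor: reserves −664M, deposits 0.
Currency withdrawal 446 million kronor: reserves −446M, deposits −446M.
Discount-window loan 709.5 million kronor: reserves +709.5M, deposits 0.
Totals: Δreserves = −904M, Δdeposits = −446M.
Δrequired reserves = 5% × −446M = −22.3M.
Δexcess reserves = Δreserves − Δrequired = −904M − (−22.3M) = -881.7 million.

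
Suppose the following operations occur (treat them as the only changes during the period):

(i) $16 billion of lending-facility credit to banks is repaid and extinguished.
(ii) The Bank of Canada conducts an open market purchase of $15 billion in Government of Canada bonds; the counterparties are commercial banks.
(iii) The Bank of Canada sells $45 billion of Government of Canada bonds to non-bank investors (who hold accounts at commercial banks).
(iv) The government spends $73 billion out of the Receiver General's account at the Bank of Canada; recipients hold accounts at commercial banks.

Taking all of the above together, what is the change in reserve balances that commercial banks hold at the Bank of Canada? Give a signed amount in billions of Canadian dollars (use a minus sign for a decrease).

+$27 billion

Bank of Canada balance sheet:
  Assets:      Securities −$30B, Loans to banks −$16B
  Liabilities: Bank reserves +$27B, Government deposits −$73B
So the change in reserve balances that commercial banks hold at the Bank of Canada is +$27 billion.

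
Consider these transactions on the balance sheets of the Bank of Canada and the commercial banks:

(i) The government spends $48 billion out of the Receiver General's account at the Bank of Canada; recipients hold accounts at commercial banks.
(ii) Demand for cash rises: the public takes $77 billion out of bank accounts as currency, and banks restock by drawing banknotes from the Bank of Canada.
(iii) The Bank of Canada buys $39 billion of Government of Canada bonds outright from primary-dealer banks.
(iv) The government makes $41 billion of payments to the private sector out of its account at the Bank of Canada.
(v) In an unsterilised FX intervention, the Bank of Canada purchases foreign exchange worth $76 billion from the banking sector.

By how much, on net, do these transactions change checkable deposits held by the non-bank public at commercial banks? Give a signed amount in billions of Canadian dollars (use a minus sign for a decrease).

+$12 billion

Government spending $48 billion: non-bank counterparties' bank balances rise → +$48B.
Currency withdrawal $77 billion: non-bank counterparties' bank balances fall → −$77B.
OMO purchase (from banks) $39 billion: the counterparty is a bank, so public deposits are unchanged → 0.
Government spending $41 billion: non-bank counterparties' bank balances rise → +$41B.
FX purchase $76 billion: the counterparty is a bank, so public deposits are unchanged → 0.
Net: 48 − 77 + 0 + 41 + 0 = +$12 billion.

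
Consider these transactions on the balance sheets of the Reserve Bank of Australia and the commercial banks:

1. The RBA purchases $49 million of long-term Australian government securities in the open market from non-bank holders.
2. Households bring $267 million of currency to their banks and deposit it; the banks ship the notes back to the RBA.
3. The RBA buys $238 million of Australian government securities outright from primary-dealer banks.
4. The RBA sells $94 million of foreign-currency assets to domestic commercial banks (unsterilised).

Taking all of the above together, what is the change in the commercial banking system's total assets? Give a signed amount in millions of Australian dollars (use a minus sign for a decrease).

+$316 million

RBA balance sheet:
  Assets:      Securities +$287M, Foreign assets −$94M
  Liabilities: Bank reserves +$460M, Currency in circulation −$267M
Commercial banking system:
  Assets:      Reserves at CB +$460M, Securities −$238M, Foreign assets +$94M
  Liabilities: Checkable deposits +$316M
Change in total bank assets = +$316 million.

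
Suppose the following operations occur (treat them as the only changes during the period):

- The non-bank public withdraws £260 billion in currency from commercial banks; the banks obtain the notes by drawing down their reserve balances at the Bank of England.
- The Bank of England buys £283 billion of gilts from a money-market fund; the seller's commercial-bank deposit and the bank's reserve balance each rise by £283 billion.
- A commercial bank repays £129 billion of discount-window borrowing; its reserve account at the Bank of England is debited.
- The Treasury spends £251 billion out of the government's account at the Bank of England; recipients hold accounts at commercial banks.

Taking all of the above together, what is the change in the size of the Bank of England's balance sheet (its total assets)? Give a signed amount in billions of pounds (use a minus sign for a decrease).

+£154 billion

Currency withdrawal £260 billion: only the composition of liabilities changes → 0.
Asset purchase (from non-banks) £283 billion: a Bank of England asset is acquired → +£283B.
Discount-window repayment £129 billion: a Bank of England asset is shed → −£129B.
Government spending £251 billion: only the composition of liabilities changes → 0.
Net: 0 + 283 − 129 + 0 = +£154 billion.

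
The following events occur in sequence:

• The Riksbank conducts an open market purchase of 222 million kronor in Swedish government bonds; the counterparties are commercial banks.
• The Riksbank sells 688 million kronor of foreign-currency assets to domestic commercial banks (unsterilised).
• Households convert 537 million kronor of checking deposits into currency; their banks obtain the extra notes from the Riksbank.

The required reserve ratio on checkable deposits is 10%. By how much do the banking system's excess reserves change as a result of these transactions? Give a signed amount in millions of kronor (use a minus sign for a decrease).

OMO purchase (from banks) 222 million kronor: reserves +222M, deposits 0.
FX sale 688 million kronor: reserves −688M, deposits 0.
Currency withdrawal 537 million kronor: reserves −537M, deposits −537M.
Totals: Δreserves = −1003M, Δdeposits = −537M.
Δrequired reserves = 10% × −537M = −53.7M.
Δexcess reserves = Δreserves − Δrequired = −1003M − (−53.7M) = -949.3 million.

-949.3 million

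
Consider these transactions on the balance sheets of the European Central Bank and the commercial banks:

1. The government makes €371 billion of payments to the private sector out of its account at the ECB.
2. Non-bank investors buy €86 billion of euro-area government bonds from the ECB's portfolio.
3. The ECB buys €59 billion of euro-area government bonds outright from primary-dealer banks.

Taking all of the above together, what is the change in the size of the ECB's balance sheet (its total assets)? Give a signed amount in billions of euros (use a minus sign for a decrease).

Government spending €371 billion: only the composition of liabilities changes → 0.
Asset sale (to non-banks) €86 billion: an ECB asset is shed → −€86B.
OMO purchase (from banks) €59 billion: an ECB asset is acquired → +€59B.
Net: 0 − 86 + 59 = -€27 billion.

-€27 billion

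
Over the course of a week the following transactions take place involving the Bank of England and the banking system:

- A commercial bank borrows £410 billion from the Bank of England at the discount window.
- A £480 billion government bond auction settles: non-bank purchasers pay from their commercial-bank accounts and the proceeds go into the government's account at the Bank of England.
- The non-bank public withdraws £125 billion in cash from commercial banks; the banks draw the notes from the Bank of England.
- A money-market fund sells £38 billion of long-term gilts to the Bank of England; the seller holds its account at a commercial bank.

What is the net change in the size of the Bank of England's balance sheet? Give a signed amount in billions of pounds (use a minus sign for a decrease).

+£448 billion

Discount-window loan £410 billion: a Bank of England asset is acquired → +£410B.
Government account inflow £480 billion: only the composition of liabilities changes → 0.
Currency withdrawal £125 billion: only the composition of liabilities changes → 0.
Asset purchase (from non-banks) £38 billion: a Bank of England asset is acquired → +£38B.
Net: 410 + 0 + 0 + 38 = +£448 billion.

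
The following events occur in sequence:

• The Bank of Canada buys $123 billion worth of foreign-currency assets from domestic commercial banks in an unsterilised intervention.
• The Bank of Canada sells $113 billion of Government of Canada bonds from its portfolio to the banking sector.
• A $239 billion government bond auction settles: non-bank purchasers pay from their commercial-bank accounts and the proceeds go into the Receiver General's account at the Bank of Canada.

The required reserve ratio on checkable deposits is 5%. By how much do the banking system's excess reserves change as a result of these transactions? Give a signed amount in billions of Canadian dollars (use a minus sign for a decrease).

FX purchase $123 billion: reserves +$123B, deposits 0.
OMO sale (to banks) $113 billion: reserves −$113B, deposits 0.
Government account inflow $239 billion: reserves −$239B, deposits −$239B.
Totals: Δreserves = −$229B, Δdeposits = −$239B.
Δrequired reserves = 5% × −$239B = −$11.95B.
Δexcess reserves = Δreserves − Δrequired = −$229B − (−$11.95B) = -$217.05 billion.

-$217.05 billion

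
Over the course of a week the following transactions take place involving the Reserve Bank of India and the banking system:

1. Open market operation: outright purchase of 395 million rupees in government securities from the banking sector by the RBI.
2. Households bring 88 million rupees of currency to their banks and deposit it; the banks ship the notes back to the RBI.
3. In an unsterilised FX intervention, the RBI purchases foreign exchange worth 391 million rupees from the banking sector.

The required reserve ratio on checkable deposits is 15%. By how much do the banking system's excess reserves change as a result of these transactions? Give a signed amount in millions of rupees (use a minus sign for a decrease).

+860.8 million

OMO purchase (from banks) 395 million rupees: reserves +395M, deposits 0.
Currency deposit 88 million rupees: reserves +88M, deposits +88M.
FX purchase 391 million rupees: reserves +391M, deposits 0.
Totals: Δreserves = +874M, Δdeposits = +88M.
Δrequired reserves = 15% × +88M = +13.2M.
Δexcess reserves = Δreserves − Δrequired = +874M − (+13.2M) = +860.8 million.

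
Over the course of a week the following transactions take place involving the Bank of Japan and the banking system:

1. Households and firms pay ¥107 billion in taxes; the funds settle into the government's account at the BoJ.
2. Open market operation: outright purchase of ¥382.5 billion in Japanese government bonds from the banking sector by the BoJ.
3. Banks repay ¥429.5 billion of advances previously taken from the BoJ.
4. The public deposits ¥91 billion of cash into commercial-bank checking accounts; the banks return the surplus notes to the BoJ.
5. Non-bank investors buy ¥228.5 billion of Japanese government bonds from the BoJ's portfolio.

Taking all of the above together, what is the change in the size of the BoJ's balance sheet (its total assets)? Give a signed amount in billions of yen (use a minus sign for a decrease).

-¥275.5 billion

Government account inflow ¥107 billion: only the composition of liabilities changes → 0.
OMO purchase (from banks) ¥382.5 billion: a BoJ asset is acquired → +¥382.5B.
Discount-window repayment ¥429.5 billion: a BoJ asset is shed → −¥429.5B.
Currency deposit ¥91 billion: only the composition of liabilities changes → 0.
Asset sale (to non-banks) ¥228.5 billion: a BoJ asset is shed → −¥228.5B.
Net: 0 + 382.5 − 429.5 + 0 − 228.5 = -¥275.5 billion.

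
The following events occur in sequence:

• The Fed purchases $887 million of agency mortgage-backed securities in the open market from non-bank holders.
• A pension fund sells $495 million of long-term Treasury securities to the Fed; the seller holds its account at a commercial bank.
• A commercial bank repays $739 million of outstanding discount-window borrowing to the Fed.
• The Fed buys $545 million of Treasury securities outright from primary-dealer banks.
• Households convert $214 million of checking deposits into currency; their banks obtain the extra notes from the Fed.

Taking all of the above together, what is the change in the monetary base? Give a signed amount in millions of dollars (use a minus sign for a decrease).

+$1188 million

Fed balance sheet:
  Assets:      Securities +$1927M, Loans to banks −$739M
  Liabilities: Bank reserves +$974M, Currency in circulation +$214M
Monetary base = currency + reserves: +$214M + (+$974M) = +$1188 million.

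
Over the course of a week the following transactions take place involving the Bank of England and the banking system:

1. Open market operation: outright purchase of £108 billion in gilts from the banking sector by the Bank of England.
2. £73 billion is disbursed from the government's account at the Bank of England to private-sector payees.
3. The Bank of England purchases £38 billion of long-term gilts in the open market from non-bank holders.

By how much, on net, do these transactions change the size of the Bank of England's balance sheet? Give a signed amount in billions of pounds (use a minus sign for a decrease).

+£146 billion

OMO purchase (from banks) £108 billion: a Bank of England asset is acquired → +£108B.
Government spending £73 billion: only the composition of liabilities changes → 0.
Asset purchase (from non-banks) £38 billion: a Bank of England asset is acquired → +£38B.
Net: 108 + 0 + 38 = +£146 billion.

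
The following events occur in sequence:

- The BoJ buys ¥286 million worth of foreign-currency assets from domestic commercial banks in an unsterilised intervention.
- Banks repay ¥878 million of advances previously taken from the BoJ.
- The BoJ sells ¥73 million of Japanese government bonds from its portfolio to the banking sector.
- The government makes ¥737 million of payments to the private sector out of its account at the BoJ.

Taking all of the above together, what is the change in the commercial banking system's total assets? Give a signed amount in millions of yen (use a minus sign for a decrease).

-¥141 million

FX purchase ¥286 million: just an asset swap on bank balance sheets → 0.
Discount-window repayment ¥878 million: bank balance sheets shrink → −¥878M.
OMO sale (to banks) ¥73 million: just an asset swap on bank balance sheets → 0.
Government spending ¥737 million: bank balance sheets expand → +¥737M.
Net: 0 − 878 + 0 + 737 = -¥141 million.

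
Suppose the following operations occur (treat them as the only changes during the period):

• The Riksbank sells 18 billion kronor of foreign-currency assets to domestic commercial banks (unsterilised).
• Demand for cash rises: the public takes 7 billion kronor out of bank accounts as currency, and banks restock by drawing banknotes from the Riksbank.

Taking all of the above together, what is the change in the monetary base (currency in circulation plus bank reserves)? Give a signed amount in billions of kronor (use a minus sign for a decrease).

-18 billion

Riksbank balance sheet:
  Assets:      Foreign assets −18B
  Liabilities: Bank reserves −25B, Currency in circulation +7B
Commercial banking system:
  Assets:      Reserves at CB −25B, Foreign assets +18B
  Liabilities: Checkable deposits −7B
Monetary base = currency + reserves: +7B + (−25B) = -18 billion.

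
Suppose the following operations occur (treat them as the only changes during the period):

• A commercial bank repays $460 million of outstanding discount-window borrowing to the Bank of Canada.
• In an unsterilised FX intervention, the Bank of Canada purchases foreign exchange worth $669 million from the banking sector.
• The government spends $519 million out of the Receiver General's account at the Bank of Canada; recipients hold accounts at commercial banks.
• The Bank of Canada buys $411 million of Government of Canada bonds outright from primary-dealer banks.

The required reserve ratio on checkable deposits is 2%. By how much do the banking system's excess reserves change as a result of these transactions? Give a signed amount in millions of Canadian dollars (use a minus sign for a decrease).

+$1128.62 million

Discount-window repayment $460 million: reserves −$460M, deposits 0.
FX purchase $669 million: reserves +$669M, deposits 0.
Government spending $519 million: reserves +$519M, deposits +$519M.
OMO purchase (from banks) $411 million: reserves +$411M, deposits 0.
Totals: Δreserves = +$1139M, Δdeposits = +$519M.
Δrequired reserves = 2% × +$519M = +$10.38M.
Δexcess reserves = Δreserves − Δrequired = +$1139M − (+$10.38M) = +$1128.62 million.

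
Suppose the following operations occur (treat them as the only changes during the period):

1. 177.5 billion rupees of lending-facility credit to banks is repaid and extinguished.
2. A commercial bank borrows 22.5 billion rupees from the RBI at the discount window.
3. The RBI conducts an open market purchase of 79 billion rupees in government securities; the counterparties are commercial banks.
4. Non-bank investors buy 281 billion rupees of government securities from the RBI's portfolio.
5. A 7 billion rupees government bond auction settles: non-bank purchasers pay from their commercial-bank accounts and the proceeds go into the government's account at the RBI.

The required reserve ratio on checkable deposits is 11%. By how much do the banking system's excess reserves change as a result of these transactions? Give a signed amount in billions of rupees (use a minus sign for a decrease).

-332.32 billion

Discount-window repayment 177.5 billion rupees: reserves −177.5B, deposits 0.
Discount-window loan 22.5 billion rupees: reserves +22.5B, deposits 0.
OMO purchase (from banks) 79 billion rupees: reserves +79B, deposits 0.
Asset sale (to non-banks) 281 billion rupees: reserves −281B, deposits −281B.
Government account inflow 7 billion rupees: reserves −7B, deposits −7B.
Totals: Δreserves = −364B, Δdeposits = −288B.
Δrequired reserves = 11% × −288B = −31.68B.
Δexcess reserves = Δreserves − Δrequired = −364B − (−31.68B) = -332.32 billion.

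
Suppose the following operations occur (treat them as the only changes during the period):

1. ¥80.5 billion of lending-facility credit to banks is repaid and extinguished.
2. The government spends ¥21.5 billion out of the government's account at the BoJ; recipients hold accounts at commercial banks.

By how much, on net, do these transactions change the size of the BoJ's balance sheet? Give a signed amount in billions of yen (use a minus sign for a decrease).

BoJ balance sheet:
  Assets:      Loans to banks −¥80.5B
  Liabilities: Bank reserves −¥59B, Government deposits −¥21.5B
Commercial banking system:
  Assets:      Reserves at CB −¥59B
  Liabilities: Checkable deposits +¥21.5B, Borrowings from CB −¥80.5B
Change in total BoJ assets = -¥80.5 billion.

-¥80.5 billion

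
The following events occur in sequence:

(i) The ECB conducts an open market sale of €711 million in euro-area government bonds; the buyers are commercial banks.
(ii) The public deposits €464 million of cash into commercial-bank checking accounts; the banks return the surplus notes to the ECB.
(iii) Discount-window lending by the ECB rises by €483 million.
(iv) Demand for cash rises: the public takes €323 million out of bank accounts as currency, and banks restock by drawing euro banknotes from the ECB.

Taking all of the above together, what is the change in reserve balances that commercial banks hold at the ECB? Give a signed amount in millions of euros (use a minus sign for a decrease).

-€87 million

ECB balance sheet:
  Assets:      Securities −€711M, Loans to banks +€483M
  Liabilities: Bank reserves −€87M, Currency in circulation −€141M
So the change in reserve balances that commercial banks hold at the ECB is -€87 million.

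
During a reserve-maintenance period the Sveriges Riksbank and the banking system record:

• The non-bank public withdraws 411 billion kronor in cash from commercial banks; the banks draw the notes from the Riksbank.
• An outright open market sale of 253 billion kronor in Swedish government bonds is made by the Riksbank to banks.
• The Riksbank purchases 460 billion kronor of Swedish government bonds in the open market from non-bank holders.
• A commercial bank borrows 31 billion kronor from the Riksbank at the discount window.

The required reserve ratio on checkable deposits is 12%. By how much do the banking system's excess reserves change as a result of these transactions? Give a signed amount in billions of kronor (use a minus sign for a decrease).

Currency withdrawal 411 billion kronor: reserves −411B, deposits −411B.
OMO sale (to banks) 253 billion kronor: reserves −253B, deposits 0.
Asset purchase (from non-banks) 460 billion kronor: reserves +460B, deposits +460B.
Discount-window loan 31 billion kronor: reserves +31B, deposits 0.
Totals: Δreserves = −173B, Δdeposits = +49B.
Δrequired reserves = 12% × +49B = +5.88B.
Δexcess reserves = Δreserves − Δrequired = −173B − (+5.88B) = -178.88 billion.

-178.88 billion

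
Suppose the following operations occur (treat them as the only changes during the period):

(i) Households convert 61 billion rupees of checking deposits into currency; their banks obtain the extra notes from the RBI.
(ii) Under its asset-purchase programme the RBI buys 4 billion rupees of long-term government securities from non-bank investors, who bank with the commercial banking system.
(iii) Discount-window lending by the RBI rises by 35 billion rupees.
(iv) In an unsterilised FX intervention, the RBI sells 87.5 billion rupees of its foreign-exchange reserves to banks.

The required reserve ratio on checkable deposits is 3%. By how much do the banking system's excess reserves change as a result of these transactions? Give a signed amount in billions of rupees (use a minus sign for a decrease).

-107.79 billion

Currency withdrawal 61 billion rupees: reserves −61B, deposits −61B.
Asset purchase (from non-banks) 4 billion rupees: reserves +4B, deposits +4B.
Discount-window loan 35 billion rupees: reserves +35B, deposits 0.
FX sale 87.5 billion rupees: reserves −87.5B, deposits 0.
Totals: Δreserves = −109.5B, Δdeposits = −57B.
Δrequired reserves = 3% × −57B = −1.71B.
Δexcess reserves = Δreserves − Δrequired = −109.5B − (−1.71B) = -107.79 billion.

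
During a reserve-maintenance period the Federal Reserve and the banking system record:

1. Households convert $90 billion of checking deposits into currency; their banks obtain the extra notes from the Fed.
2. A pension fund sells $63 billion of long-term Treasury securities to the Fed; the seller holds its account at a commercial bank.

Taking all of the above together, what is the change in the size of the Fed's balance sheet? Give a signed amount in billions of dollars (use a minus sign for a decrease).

Currency withdrawal $90 billion: only the composition of liabilities changes → 0.
Asset purchase (from non-banks) $63 billion: a Fed asset is acquired → +$63B.
Net: 0 + 63 = +$63 billion.

+$63 billion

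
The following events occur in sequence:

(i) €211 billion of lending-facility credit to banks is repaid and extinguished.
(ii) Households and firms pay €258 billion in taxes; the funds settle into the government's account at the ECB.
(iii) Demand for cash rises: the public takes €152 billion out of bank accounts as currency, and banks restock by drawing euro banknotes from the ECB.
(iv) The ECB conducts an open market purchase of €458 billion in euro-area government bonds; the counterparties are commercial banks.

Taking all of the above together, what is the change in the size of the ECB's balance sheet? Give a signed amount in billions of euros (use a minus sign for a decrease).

+€247 billion

ECB balance sheet:
  Assets:      Securities +€458B, Loans to banks −€211B
  Liabilities: Bank reserves −€163B, Currency in circulation +€152B, Government deposits +€258B
Change in total ECB assets = +€247 billion.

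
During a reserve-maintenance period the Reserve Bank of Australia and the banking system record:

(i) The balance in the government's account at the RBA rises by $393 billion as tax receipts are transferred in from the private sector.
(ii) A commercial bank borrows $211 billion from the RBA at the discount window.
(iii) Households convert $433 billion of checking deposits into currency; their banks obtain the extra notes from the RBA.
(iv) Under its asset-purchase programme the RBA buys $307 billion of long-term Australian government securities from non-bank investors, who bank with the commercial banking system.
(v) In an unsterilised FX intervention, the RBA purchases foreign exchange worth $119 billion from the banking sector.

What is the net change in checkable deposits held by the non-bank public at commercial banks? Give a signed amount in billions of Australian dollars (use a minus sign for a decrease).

Government account inflow $393 billion: non-bank counterparties' bank balances fall → −$393B.
Discount-window loan $211 billion: the counterparty is a bank, so public deposits are unchanged → 0.
Currency withdrawal $433 billion: non-bank counterparties' bank balances fall → −$433B.
Asset purchase (from non-banks) $307 billion: non-bank counterparties' bank balances rise → +$307B.
FX purchase $119 billion: the counterparty is a bank, so public deposits are unchanged → 0.
Net: −393 + 0 − 433 + 307 + 0 = -$519 billion.

-$519 billion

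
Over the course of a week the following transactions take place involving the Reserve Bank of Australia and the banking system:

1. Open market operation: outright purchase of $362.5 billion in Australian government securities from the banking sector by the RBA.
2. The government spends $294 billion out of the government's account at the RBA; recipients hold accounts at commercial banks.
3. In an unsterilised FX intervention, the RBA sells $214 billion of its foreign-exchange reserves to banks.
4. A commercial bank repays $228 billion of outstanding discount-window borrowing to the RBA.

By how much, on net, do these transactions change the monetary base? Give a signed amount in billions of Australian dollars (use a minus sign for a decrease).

OMO purchase (from banks) $362.5 billion: RBA balance sheet expands → +$362.5B.
Government spending $294 billion: a non-base liability converts back to reserves → +$294B.
FX sale $214 billion: RBA balance sheet contracts → −$214B.
Discount-window repayment $228 billion: RBA balance sheet contracts → −$228B.
Net: 362.5 + 294 − 214 − 228 = +$214.5 billion.

+$214.5 billion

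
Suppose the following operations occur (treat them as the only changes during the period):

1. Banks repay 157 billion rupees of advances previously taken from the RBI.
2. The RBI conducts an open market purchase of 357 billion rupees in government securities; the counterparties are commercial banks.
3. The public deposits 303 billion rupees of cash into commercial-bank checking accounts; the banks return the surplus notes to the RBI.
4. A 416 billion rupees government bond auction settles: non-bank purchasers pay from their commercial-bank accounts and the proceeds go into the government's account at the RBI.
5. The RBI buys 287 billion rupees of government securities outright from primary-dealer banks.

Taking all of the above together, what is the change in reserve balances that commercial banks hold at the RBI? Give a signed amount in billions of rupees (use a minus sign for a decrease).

RBI balance sheet:
  Assets:      Securities +644B, Loans to banks −157B
  Liabilities: Bank reserves +374B, Currency in circulation −303B, Government deposits +416B
Commercial banking system:
  Assets:      Reserves at CB +374B, Securities −644B
  Liabilities: Checkable deposits −113B, Borrowings from CB −157B
So the change in reserve balances that commercial banks hold at the RBI is +374 billion.

+374 billion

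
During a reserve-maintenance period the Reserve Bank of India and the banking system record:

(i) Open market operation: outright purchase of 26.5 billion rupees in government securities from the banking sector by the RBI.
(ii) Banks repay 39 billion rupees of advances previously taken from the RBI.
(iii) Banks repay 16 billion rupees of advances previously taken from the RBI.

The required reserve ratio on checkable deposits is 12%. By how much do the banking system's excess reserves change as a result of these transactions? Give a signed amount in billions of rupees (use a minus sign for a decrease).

OMO purchase (from banks) 26.5 billion rupees: reserves +26.5B, deposits 0.
Discount-window repayment 39 billion rupees: reserves −39B, deposits 0.
Discount-window repayment 16 billion rupees: reserves −16B, deposits 0.
Totals: Δreserves = −28.5B, Δdeposits = 0.
Δrequired reserves = 12% × 0 = 0.
Δexcess reserves = Δreserves − Δrequired = −28.5B − (0) = -28.5 billion.

-28.5 billion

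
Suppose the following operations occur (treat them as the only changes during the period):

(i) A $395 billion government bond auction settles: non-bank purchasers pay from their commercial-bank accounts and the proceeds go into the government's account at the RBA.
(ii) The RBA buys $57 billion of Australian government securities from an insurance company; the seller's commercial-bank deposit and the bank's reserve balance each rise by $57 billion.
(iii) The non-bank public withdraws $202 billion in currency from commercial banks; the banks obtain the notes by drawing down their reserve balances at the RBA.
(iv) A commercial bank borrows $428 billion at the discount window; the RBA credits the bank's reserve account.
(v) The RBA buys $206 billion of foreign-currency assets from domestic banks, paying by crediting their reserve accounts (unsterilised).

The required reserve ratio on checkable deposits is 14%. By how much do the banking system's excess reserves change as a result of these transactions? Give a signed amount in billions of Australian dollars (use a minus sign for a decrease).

+$169.6 billion

Government account inflow $395 billion: reserves −$395B, deposits −$395B.
Asset purchase (from non-banks) $57 billion: reserves +$57B, deposits +$57B.
Currency withdrawal $202 billion: reserves −$202B, deposits −$202B.
Discount-window loan $428 billion: reserves +$428B, deposits 0.
FX purchase $206 billion: reserves +$206B, deposits 0.
Totals: Δreserves = +$94B, Δdeposits = −$540B.
Δrequired reserves = 14% × −$540B = −$75.6B.
Δexcess reserves = Δreserves − Δrequired = +$94B − (−$75.6B) = +$169.6 billion.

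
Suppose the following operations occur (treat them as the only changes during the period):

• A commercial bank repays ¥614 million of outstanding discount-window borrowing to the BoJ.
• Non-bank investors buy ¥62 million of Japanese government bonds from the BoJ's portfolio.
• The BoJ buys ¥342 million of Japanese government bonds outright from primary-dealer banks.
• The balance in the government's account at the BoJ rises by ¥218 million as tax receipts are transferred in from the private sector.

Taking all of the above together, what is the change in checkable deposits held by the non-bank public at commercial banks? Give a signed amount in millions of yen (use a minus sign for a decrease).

-¥280 million

Discount-window repayment ¥614 million: the counterparty is a bank, so public deposits are unchanged → 0.
Asset sale (to non-banks) ¥62 million: non-bank counterparties' bank balances fall → −¥62M.
OMO purchase (from banks) ¥342 million: the counterparty is a bank, so public deposits are unchanged → 0.
Government account inflow ¥218 million: non-bank counterparties' bank balances fall → −¥218M.
Net: 0 − 62 + 0 − 218 = -¥280 million.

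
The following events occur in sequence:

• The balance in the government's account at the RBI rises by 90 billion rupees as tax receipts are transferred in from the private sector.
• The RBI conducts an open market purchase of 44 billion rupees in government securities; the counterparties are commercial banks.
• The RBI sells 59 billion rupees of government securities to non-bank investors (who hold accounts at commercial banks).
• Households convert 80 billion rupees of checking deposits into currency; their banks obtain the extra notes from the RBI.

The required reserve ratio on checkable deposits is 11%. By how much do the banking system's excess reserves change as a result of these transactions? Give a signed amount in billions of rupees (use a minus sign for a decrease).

-159.81 billion

Government account inflow 90 billion rupees: reserves −90B, deposits −90B.
OMO purchase (from banks) 44 billion rupees: reserves +44B, deposits 0.
Asset sale (to non-banks) 59 billion rupees: reserves −59B, deposits −59B.
Currency withdrawal 80 billion rupees: reserves −80B, deposits −80B.
Totals: Δreserves = −185B, Δdeposits = −229B.
Δrequired reserves = 11% × −229B = −25.19B.
Δexcess reserves = Δreserves − Δrequired = −185B − (−25.19B) = -159.81 billion.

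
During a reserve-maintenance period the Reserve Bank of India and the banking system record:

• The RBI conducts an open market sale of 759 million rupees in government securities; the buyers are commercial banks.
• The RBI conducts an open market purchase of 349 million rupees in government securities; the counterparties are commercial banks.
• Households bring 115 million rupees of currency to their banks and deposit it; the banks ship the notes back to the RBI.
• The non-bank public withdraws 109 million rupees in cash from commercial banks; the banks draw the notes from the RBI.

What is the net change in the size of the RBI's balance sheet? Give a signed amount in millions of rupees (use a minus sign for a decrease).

OMO sale (to banks) 759 million rupees: an RBI asset is shed → −759M.
OMO purchase (from banks) 349 million rupees: an RBI asset is acquired → +349M.
Currency deposit 115 million rupees: only the composition of liabilities changes → 0.
Currency withdrawal 109 million rupees: only the composition of liabilities changes → 0.
Net: −759 + 349 + 0 + 0 = -410 million.

-410 million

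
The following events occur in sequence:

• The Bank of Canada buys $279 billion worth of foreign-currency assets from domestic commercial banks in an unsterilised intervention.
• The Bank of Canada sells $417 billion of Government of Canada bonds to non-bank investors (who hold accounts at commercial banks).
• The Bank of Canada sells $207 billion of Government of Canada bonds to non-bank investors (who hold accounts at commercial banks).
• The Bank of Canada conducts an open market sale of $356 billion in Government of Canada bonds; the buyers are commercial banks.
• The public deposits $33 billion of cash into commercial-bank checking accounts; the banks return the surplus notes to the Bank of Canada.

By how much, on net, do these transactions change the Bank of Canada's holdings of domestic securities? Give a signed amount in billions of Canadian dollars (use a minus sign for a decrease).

-$980 billion

Bank of Canada balance sheet:
  Assets:      Securities −$980B, Foreign assets +$279B
  Liabilities: Bank reserves −$668B, Currency in circulation −$33B
So the change in the Bank of Canada's holdings of domestic securities is -$980 billion.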